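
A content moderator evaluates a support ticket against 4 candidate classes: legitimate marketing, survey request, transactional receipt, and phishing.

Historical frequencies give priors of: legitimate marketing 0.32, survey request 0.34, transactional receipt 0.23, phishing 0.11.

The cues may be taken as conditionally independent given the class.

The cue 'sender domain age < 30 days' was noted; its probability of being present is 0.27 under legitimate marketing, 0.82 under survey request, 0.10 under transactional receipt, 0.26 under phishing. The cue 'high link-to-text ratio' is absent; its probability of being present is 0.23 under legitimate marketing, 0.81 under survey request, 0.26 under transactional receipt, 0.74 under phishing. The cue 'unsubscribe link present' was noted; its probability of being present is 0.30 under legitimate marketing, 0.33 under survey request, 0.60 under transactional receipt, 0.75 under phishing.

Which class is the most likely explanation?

Multiply each prior by the joint likelihood of the cue pattern (using 1 − P(present | H) for each absent cue):
  legitimate marketing: 0.32 × 0.27 × (1 − 0.23) × 0.30 = 0.019958
  survey request: 0.34 × 0.82 × (1 − 0.81) × 0.33 = 0.017481
  transactional receipt: 0.23 × 0.10 × (1 − 0.26) × 0.60 = 0.010212
  phishing: 0.11 × 0.26 × (1 − 0.74) × 0.75 = 0.005577
The unnormalized weights sum to 0.053228.
P(legitimate marketing | evidence) ≈ 0.019958 / 0.053228 ≈ 0.375
P(survey request | evidence) ≈ 0.017481 / 0.053228 ≈ 0.328
P(transactional receipt | evidence) ≈ 0.010212 / 0.053228 ≈ 0.192
P(phishing | evidence) ≈ 0.005577 / 0.053228 ≈ 0.105
The largest is 0.375, so legitimate marketing is most probable.

legitimate marketing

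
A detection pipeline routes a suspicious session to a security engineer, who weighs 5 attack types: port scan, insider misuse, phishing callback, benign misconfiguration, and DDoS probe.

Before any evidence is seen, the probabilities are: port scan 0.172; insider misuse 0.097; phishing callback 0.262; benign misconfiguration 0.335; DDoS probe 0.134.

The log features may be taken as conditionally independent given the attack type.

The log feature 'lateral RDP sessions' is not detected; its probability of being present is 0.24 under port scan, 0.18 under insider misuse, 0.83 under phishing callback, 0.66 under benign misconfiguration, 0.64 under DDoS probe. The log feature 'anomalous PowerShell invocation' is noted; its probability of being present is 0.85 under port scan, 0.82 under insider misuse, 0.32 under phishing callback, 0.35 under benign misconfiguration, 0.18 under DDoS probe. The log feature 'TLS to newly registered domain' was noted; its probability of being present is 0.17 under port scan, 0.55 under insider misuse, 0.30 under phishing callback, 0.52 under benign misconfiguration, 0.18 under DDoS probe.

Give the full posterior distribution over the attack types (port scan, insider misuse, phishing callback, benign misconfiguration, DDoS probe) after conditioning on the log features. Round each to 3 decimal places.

For each hypothesis, the unnormalized posterior weight is prior × product of the log feature likelihoods (using 1 − P(present | H) for each absent log feature):
  port scan: 0.172 × (1 − 0.24) × 0.85 × 0.17 = 0.018889
  insider misuse: 0.097 × (1 − 0.18) × 0.82 × 0.55 = 0.035873
  phishing callback: 0.262 × (1 − 0.83) × 0.32 × 0.30 = 0.0042758
  benign misconfiguration: 0.335 × (1 − 0.66) × 0.35 × 0.52 = 0.02073
  DDoS probe: 0.134 × (1 − 0.64) × 0.18 × 0.18 = 0.001563
The unnormalized weights sum to 0.08133.
P(port scan | evidence) = 0.018889 / 0.08133 ≈ 0.232
P(insider misuse | evidence) = 0.035873 / 0.08133 ≈ 0.441
P(phishing callback | evidence) = 0.0042758 / 0.08133 ≈ 0.053
P(benign misconfiguration | evidence) = 0.02073 / 0.08133 ≈ 0.255
P(DDoS probe | evidence) = 0.001563 / 0.08133 ≈ 0.019

0.232, 0.441, 0.053, 0.255, 0.019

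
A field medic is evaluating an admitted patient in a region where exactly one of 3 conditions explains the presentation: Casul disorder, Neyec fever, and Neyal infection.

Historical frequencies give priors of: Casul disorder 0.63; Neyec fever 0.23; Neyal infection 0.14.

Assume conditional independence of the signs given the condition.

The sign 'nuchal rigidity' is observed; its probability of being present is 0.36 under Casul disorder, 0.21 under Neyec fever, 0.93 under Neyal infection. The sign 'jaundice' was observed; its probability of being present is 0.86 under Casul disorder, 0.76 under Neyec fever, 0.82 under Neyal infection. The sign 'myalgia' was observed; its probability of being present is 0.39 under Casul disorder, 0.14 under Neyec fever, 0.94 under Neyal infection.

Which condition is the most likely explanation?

Multiply each prior by the joint likelihood of the sign pattern:
  Casul disorder: 0.63 × 0.36 × 0.86 × 0.39 = 0.076069
  Neyec fever: 0.23 × 0.21 × 0.76 × 0.14 = 0.0051391
  Neyal infection: 0.14 × 0.93 × 0.82 × 0.94 = 0.10036
Normalizing constant Z = 0.076069 + 0.0051391 + 0.10036 = 0.18157.
P(Casul disorder | evidence) ≈ 0.076069 / 0.18157 ≈ 0.419
P(Neyec fever | evidence) ≈ 0.0051391 / 0.18157 ≈ 0.028
P(Neyal infection | evidence) ≈ 0.10036 / 0.18157 ≈ 0.553
The largest is 0.553, so Neyal infection is most probable.

Neyal infection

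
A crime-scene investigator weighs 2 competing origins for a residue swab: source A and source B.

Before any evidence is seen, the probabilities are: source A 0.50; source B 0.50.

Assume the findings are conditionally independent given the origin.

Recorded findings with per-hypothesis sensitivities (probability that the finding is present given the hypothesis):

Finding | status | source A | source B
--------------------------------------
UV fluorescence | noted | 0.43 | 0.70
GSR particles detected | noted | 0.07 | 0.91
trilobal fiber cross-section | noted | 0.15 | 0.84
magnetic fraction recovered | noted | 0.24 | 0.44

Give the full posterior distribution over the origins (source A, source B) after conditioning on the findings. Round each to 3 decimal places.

0.005, 0.995

By Bayes' rule with conditional independence, the unnormalized weight for each hypothesis is prior × ∏ likelihoods:
  source A: 0.50 × 0.43 × 0.07 × 0.15 × 0.24 = 0.0005418
  source B: 0.50 × 0.70 × 0.91 × 0.84 × 0.44 = 0.11772
Normalizing constant Z = 0.0005418 + 0.11772 = 0.11826.
P(source A | evidence) = 0.0005418 / 0.11826 ≈ 0.005
P(source B | evidence) = 0.11772 / 0.11826 ≈ 0.995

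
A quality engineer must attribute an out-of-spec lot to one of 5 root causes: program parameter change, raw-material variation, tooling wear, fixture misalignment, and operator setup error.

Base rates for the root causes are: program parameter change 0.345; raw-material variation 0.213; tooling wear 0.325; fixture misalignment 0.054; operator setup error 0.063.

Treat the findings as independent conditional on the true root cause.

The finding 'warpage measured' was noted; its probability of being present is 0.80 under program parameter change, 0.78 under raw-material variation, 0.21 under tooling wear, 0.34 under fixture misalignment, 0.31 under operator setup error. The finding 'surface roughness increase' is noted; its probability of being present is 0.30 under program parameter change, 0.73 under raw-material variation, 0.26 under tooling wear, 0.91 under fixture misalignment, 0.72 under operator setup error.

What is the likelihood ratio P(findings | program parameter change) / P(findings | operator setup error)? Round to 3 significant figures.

The Bayes factor is the ratio of the joint likelihoods of the evidence pattern under the two hypotheses.
  program parameter change: 0.80 × 0.30 = 0.24
  operator setup error: 0.31 × 0.72 = 0.2232
Bayes factor = 0.24 / 0.2232 ≈ 1.08

1.08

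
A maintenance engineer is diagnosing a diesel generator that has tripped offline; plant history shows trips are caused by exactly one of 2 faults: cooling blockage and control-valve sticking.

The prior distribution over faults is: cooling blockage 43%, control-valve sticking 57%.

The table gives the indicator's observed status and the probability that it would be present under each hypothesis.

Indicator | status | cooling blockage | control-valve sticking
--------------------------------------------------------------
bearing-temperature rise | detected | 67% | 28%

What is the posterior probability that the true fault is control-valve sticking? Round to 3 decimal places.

0.356

For each hypothesis, the unnormalized posterior weight is prior × likelihood:
  cooling blockage: 0.43 × 0.67 = 0.2881
  control-valve sticking: 0.57 × 0.28 = 0.1596
Marginal likelihood of the evidence = 0.4477.
P(control-valve sticking | evidence) = 0.1596 / 0.4477 ≈ 0.356.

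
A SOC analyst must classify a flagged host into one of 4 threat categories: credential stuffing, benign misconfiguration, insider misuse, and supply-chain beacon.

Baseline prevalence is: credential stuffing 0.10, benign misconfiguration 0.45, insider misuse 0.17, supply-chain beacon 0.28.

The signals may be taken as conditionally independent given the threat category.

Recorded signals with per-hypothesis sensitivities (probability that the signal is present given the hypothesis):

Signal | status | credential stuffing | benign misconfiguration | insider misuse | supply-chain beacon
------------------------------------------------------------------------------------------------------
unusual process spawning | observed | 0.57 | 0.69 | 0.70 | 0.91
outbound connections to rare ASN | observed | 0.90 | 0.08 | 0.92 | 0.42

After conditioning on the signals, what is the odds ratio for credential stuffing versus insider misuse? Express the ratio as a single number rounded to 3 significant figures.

0.469

Posterior odds equal prior odds times the likelihood ratio; only the two competing hypotheses matter.
  credential stuffing: 0.10 × 0.57 × 0.90 = 0.0513
  insider misuse: 0.17 × 0.70 × 0.92 = 0.10948
Odds(credential stuffing : insider misuse) = 0.0513 / 0.10948 ≈ 0.469.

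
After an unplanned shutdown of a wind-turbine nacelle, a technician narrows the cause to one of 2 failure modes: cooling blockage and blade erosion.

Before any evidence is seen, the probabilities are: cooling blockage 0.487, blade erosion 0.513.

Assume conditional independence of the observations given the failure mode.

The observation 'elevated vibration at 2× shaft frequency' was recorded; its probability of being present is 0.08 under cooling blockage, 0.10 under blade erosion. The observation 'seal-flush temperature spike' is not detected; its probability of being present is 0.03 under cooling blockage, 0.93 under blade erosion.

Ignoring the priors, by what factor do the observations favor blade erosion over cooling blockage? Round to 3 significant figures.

0.0902

The Bayes factor is the ratio of the joint likelihoods of the evidence pattern under the two hypotheses (using 1 − P(present | H) for each absent observation).
  blade erosion: 0.10 × (1 − 0.93) = 0.007
  cooling blockage: 0.08 × (1 − 0.03) = 0.0776
Bayes factor = 0.007 / 0.0776 ≈ 0.0902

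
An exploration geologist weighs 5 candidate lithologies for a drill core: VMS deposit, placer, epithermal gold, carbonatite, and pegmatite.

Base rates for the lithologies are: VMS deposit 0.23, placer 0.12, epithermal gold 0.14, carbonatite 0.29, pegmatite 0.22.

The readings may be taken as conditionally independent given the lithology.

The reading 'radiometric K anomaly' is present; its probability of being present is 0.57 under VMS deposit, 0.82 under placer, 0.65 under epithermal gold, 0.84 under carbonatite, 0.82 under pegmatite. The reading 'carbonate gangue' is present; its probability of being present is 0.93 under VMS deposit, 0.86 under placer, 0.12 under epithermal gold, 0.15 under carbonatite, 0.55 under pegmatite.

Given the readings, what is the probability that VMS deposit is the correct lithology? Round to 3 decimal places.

Multiply each prior by the joint likelihood of the reading pattern:
  VMS deposit: 0.23 × 0.57 × 0.93 = 0.12192
  placer: 0.12 × 0.82 × 0.86 = 0.084624
  epithermal gold: 0.14 × 0.65 × 0.12 = 0.01092
  carbonatite: 0.29 × 0.84 × 0.15 = 0.03654
  pegmatite: 0.22 × 0.82 × 0.55 = 0.09922
The unnormalized weights sum to 0.35323.
P(VMS deposit | evidence) = 0.12192 / 0.35323 ≈ 0.345.

0.345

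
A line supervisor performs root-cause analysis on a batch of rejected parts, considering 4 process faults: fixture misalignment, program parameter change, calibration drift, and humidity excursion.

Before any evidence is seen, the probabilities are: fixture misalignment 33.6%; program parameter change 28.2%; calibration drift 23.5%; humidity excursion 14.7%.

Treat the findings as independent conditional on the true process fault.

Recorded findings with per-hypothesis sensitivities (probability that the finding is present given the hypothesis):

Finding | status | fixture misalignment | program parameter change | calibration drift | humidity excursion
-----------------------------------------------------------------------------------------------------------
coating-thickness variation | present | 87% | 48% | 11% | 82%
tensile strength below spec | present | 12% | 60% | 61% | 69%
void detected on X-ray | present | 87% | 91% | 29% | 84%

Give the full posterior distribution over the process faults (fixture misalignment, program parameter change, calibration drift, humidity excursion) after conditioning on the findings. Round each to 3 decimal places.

For each hypothesis, the unnormalized posterior weight is prior × product of the finding likelihoods:
  fixture misalignment: 0.336 × 0.87 × 0.12 × 0.87 = 0.030518
  program parameter change: 0.282 × 0.48 × 0.60 × 0.91 = 0.073907
  calibration drift: 0.235 × 0.11 × 0.61 × 0.29 = 0.0045729
  humidity excursion: 0.147 × 0.82 × 0.69 × 0.84 = 0.069865
The unnormalized weights sum to 0.17886.
P(fixture misalignment | evidence) = 0.030518 / 0.17886 ≈ 0.171
P(program parameter change | evidence) = 0.073907 / 0.17886 ≈ 0.413
P(calibration drift | evidence) = 0.0045729 / 0.17886 ≈ 0.026
P(humidity excursion | evidence) = 0.069865 / 0.17886 ≈ 0.391

0.171, 0.413, 0.026, 0.391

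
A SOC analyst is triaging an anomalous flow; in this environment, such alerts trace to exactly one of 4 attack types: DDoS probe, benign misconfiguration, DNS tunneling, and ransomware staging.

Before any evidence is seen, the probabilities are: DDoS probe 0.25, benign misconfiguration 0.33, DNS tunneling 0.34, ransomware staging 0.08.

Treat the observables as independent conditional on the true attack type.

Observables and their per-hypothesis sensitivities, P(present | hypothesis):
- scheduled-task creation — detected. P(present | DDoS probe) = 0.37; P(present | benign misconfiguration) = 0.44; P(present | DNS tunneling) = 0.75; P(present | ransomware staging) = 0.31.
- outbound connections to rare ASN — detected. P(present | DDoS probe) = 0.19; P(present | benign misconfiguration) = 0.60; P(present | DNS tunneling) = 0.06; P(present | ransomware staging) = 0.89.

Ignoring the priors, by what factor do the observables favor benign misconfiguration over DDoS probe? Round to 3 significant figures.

3.76

The Bayes factor is the ratio of the joint likelihoods of the observable pattern under the two hypotheses.
  benign misconfiguration: 0.44 × 0.60 = 0.264
  DDoS probe: 0.37 × 0.19 = 0.0703
Bayes factor = 0.264 / 0.0703 ≈ 3.76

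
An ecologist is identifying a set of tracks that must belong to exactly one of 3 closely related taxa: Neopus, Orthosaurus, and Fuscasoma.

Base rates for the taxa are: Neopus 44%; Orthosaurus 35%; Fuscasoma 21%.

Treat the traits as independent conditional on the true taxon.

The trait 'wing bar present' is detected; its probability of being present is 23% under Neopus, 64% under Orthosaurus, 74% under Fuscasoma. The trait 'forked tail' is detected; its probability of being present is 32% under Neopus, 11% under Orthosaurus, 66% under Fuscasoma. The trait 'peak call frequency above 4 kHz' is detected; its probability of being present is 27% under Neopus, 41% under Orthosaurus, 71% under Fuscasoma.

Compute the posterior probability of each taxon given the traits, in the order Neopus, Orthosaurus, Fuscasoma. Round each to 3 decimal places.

0.095, 0.110, 0.794

By Bayes' rule with conditional independence, the unnormalized weight for each hypothesis is prior × ∏ likelihoods:
  Neopus: 0.44 × 0.23 × 0.32 × 0.27 = 0.0087437
  Orthosaurus: 0.35 × 0.64 × 0.11 × 0.41 = 0.010102
  Fuscasoma: 0.21 × 0.74 × 0.66 × 0.71 = 0.07282
The unnormalized weights sum to 0.091667.
P(Neopus | evidence) = 0.0087437 / 0.091667 ≈ 0.095
P(Orthosaurus | evidence) = 0.010102 / 0.091667 ≈ 0.110
P(Fuscasoma | evidence) = 0.07282 / 0.091667 ≈ 0.794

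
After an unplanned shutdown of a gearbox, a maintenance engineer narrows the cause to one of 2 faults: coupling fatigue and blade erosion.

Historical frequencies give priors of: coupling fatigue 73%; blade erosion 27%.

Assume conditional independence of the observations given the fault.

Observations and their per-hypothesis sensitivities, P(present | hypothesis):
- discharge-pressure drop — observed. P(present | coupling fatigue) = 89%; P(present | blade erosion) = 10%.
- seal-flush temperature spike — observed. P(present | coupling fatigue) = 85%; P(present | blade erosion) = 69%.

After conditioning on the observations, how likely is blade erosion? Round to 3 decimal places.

For each hypothesis, the unnormalized posterior weight is prior × product of the observation likelihoods:
  coupling fatigue: 0.73 × 0.89 × 0.85 = 0.55224
  blade erosion: 0.27 × 0.10 × 0.69 = 0.01863
Marginal likelihood of the evidence = 0.57088.
P(blade erosion | evidence) = 0.01863 / 0.57088 ≈ 0.033.

0.033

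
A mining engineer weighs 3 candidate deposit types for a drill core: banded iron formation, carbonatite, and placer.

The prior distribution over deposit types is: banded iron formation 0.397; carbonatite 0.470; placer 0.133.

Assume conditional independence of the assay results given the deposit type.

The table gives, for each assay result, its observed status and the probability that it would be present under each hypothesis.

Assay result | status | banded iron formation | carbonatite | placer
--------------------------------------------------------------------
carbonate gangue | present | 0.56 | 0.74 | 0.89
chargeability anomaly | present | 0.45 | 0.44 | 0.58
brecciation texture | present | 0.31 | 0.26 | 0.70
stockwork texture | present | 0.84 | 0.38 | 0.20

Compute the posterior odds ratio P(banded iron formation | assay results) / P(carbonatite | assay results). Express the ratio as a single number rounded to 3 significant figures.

The normalizing constant cancels in an odds ratio, so compute prior × likelihood for the two hypotheses only:
  banded iron formation: 0.397 × 0.56 × 0.45 × 0.31 × 0.84 = 0.026051
  carbonatite: 0.470 × 0.74 × 0.44 × 0.26 × 0.38 = 0.01512
Odds(banded iron formation : carbonatite) = 0.026051 / 0.01512 ≈ 1.72.

1.72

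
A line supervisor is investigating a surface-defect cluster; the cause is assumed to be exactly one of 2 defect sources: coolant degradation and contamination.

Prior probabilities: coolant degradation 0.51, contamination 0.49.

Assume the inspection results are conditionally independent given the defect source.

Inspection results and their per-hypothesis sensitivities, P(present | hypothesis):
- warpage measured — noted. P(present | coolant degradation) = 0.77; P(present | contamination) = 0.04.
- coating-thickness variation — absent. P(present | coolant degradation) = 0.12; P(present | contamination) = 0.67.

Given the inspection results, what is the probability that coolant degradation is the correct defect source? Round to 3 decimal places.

0.982

Multiply each prior by the joint likelihood of the inspection result pattern (using 1 − P(present | H) for each absent inspection result):
  coolant degradation: 0.51 × 0.77 × (1 − 0.12) = 0.34558
  contamination: 0.49 × 0.04 × (1 − 0.67) = 0.006468
Normalizing constant Z = 0.34558 + 0.006468 = 0.35204.
P(coolant degradation | evidence) = 0.34558 / 0.35204 ≈ 0.982.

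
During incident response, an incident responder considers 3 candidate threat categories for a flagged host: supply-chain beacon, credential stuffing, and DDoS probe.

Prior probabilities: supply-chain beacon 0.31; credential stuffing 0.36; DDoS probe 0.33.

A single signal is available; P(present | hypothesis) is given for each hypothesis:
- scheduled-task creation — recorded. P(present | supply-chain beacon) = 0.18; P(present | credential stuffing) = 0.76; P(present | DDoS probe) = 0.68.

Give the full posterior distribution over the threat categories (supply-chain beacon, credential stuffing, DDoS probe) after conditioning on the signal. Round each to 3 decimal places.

0.101, 0.494, 0.405

Multiply each prior by the likelihood of the signal:
  supply-chain beacon: 0.31 × 0.18 = 0.0558
  credential stuffing: 0.36 × 0.76 = 0.2736
  DDoS probe: 0.33 × 0.68 = 0.2244
Normalizing constant Z = 0.0558 + 0.2736 + 0.2244 = 0.5538.
P(supply-chain beacon | evidence) = 0.0558 / 0.5538 ≈ 0.101
P(credential stuffing | evidence) = 0.2736 / 0.5538 ≈ 0.494
P(DDoS probe | evidence) = 0.2244 / 0.5538 ≈ 0.405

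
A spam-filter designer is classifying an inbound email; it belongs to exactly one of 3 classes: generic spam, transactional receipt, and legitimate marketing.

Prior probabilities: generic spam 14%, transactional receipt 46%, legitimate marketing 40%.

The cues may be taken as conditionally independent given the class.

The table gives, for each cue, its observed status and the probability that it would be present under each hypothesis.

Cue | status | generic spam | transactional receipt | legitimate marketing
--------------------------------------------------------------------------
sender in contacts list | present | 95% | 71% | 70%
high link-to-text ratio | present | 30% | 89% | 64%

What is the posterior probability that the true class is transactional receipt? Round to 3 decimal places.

0.570

Multiply each prior by the joint likelihood of the cue pattern:
  generic spam: 0.14 × 0.95 × 0.30 = 0.0399
  transactional receipt: 0.46 × 0.71 × 0.89 = 0.29067
  legitimate marketing: 0.40 × 0.70 × 0.64 = 0.1792
Normalizing constant Z = 0.0399 + 0.29067 + 0.1792 = 0.50977.
P(transactional receipt | evidence) = 0.29067 / 0.50977 ≈ 0.570.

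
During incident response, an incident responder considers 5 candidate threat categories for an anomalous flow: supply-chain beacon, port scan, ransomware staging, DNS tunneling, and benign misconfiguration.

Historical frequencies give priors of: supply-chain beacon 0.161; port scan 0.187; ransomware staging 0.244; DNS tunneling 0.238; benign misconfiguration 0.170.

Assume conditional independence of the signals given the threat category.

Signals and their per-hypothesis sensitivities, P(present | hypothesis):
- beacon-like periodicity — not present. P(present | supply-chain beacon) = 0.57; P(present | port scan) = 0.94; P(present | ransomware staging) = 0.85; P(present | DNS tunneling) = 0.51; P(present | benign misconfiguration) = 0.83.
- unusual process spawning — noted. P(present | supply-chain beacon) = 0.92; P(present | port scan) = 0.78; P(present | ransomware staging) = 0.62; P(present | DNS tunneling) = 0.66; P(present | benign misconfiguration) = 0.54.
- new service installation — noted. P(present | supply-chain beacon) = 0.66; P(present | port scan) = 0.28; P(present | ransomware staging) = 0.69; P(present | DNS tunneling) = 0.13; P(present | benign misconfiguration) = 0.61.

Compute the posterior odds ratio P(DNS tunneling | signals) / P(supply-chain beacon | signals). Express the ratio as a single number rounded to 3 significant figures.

0.238

Posterior odds equal prior odds times the likelihood ratio; only the two competing hypotheses matter (using 1 − P(present | H) for each absent signal).
  DNS tunneling: 0.238 × (1 − 0.51) × 0.66 × 0.13 = 0.010006
  supply-chain beacon: 0.161 × (1 − 0.57) × 0.92 × 0.66 = 0.042036
Odds(DNS tunneling : supply-chain beacon) = 0.010006 / 0.042036 ≈ 0.238.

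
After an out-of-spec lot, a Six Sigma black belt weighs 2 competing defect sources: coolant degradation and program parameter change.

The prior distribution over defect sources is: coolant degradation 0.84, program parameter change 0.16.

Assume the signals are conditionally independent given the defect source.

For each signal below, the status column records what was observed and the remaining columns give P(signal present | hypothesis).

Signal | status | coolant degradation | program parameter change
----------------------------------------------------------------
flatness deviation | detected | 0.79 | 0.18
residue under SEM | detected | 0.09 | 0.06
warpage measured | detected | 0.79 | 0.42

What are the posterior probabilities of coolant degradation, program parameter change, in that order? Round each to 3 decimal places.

0.985, 0.015

Multiply each prior by the joint likelihood of the signal pattern:
  coolant degradation: 0.84 × 0.79 × 0.09 × 0.79 = 0.047182
  program parameter change: 0.16 × 0.18 × 0.06 × 0.42 = 0.00072576
Marginal likelihood of the evidence = 0.047908.
P(coolant degradation | evidence) = 0.047182 / 0.047908 ≈ 0.985
P(program parameter change | evidence) = 0.00072576 / 0.047908 ≈ 0.015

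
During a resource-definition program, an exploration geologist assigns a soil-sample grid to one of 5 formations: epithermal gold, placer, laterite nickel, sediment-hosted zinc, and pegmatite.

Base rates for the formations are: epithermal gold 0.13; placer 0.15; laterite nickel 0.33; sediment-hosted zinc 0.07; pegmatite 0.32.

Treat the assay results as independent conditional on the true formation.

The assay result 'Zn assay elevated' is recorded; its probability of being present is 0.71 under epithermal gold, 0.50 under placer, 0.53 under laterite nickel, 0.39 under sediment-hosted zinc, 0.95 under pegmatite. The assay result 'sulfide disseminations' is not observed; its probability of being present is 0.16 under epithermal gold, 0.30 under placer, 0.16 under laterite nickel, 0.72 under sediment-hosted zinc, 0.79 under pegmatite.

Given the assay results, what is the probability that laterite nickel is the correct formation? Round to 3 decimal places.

Multiply each prior by the joint likelihood of the assay result pattern (using 1 − P(present | H) for each absent assay result):
  epithermal gold: 0.13 × 0.71 × (1 − 0.16) = 0.077532
  placer: 0.15 × 0.50 × (1 − 0.30) = 0.0525
  laterite nickel: 0.33 × 0.53 × (1 − 0.16) = 0.14692
  sediment-hosted zinc: 0.07 × 0.39 × (1 − 0.72) = 0.007644
  pegmatite: 0.32 × 0.95 × (1 − 0.79) = 0.06384
Marginal likelihood of the evidence = 0.34843.
P(laterite nickel | evidence) = 0.14692 / 0.34843 ≈ 0.422.

0.422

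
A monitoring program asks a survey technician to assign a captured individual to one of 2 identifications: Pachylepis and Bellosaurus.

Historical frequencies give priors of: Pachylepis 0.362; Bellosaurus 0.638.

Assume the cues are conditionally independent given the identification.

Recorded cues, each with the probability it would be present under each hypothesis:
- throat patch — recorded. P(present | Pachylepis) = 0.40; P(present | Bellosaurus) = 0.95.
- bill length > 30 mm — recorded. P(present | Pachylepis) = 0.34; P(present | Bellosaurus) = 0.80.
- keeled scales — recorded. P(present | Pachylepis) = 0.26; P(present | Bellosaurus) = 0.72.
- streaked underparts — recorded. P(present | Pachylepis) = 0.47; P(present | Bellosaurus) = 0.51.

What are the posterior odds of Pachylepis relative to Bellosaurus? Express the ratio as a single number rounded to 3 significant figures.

0.0338

Unnormalized posterior weight (prior times the cue likelihoods) for each of the two hypotheses:
  Pachylepis: 0.362 × 0.40 × 0.34 × 0.26 × 0.47 = 0.0060162
  Bellosaurus: 0.638 × 0.95 × 0.80 × 0.72 × 0.51 = 0.17805
Odds(Pachylepis : Bellosaurus) = 0.0060162 / 0.17805 ≈ 0.0338.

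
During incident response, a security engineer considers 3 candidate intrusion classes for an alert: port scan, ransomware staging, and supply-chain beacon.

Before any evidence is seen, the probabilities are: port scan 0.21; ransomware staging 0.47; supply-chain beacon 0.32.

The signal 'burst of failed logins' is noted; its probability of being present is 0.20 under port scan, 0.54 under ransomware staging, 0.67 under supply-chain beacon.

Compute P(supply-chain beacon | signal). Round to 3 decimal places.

Multiply each prior by the likelihood of the signal:
  port scan: 0.21 × 0.20 = 0.042
  ransomware staging: 0.47 × 0.54 = 0.2538
  supply-chain beacon: 0.32 × 0.67 = 0.2144
Marginal likelihood of the evidence = 0.5102.
P(supply-chain beacon | evidence) = 0.2144 / 0.5102 ≈ 0.420.

0.420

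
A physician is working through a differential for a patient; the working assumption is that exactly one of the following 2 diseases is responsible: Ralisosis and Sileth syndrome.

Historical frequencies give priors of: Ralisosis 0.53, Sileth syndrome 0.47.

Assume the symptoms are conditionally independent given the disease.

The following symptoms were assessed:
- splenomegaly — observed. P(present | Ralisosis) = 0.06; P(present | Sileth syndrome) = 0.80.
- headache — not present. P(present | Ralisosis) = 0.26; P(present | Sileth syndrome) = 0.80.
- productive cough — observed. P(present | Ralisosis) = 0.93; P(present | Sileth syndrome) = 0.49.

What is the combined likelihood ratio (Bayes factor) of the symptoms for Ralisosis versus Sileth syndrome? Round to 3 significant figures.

0.527

Joint likelihood of the symptom pattern under each hypothesis (using 1 − P(present | H) for each absent symptom):
  Ralisosis: 0.06 × (1 − 0.26) × 0.93 = 0.041292
  Sileth syndrome: 0.80 × (1 − 0.80) × 0.49 = 0.0784
Bayes factor = 0.041292 / 0.0784 ≈ 0.527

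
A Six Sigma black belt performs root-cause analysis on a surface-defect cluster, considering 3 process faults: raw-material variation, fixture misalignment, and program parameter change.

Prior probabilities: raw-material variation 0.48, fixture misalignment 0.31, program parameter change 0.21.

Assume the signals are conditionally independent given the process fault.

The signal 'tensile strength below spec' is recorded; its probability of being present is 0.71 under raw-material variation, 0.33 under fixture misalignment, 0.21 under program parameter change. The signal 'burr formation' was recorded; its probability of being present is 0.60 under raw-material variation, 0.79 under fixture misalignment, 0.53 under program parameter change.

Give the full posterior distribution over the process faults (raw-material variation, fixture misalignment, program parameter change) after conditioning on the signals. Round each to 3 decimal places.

By Bayes' rule with conditional independence, the unnormalized weight for each hypothesis is prior × ∏ likelihoods:
  raw-material variation: 0.48 × 0.71 × 0.60 = 0.20448
  fixture misalignment: 0.31 × 0.33 × 0.79 = 0.080817
  program parameter change: 0.21 × 0.21 × 0.53 = 0.023373
The unnormalized weights sum to 0.30867.
P(raw-material variation | evidence) = 0.20448 / 0.30867 ≈ 0.662
P(fixture misalignment | evidence) = 0.080817 / 0.30867 ≈ 0.262
P(program parameter change | evidence) = 0.023373 / 0.30867 ≈ 0.076

0.662, 0.262, 0.076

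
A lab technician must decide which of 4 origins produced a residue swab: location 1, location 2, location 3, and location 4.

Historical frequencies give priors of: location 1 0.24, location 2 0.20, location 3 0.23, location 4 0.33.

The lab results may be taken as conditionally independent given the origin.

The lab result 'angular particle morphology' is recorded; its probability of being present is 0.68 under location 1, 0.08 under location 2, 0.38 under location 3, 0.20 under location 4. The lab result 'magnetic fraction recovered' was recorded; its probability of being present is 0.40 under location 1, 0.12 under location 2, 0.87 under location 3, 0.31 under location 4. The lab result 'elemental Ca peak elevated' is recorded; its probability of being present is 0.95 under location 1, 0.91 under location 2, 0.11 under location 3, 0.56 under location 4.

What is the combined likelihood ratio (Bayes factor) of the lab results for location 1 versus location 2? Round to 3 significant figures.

Joint likelihood of the lab result pattern under each hypothesis:
  location 1: 0.68 × 0.40 × 0.95 = 0.2584
  location 2: 0.08 × 0.12 × 0.91 = 0.008736
Bayes factor = 0.2584 / 0.008736 ≈ 29.6

29.6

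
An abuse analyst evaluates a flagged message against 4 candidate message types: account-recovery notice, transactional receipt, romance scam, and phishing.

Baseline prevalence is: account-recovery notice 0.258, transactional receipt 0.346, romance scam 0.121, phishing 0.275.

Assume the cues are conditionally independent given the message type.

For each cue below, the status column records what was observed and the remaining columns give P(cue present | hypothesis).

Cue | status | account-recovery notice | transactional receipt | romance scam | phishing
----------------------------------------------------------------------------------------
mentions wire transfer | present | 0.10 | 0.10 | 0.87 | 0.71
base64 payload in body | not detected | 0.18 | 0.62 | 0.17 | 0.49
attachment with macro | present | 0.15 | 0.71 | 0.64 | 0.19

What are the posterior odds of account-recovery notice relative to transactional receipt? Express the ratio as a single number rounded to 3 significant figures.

0.340

The normalizing constant cancels in an odds ratio, so compute prior × likelihood for the two hypotheses only (using 1 − P(present | H) for each absent cue):
  account-recovery notice: 0.258 × 0.10 × (1 − 0.18) × 0.15 = 0.0031734
  transactional receipt: 0.346 × 0.10 × (1 − 0.62) × 0.71 = 0.0093351
Posterior odds = 0.0031734 / 0.0093351 ≈ 0.340.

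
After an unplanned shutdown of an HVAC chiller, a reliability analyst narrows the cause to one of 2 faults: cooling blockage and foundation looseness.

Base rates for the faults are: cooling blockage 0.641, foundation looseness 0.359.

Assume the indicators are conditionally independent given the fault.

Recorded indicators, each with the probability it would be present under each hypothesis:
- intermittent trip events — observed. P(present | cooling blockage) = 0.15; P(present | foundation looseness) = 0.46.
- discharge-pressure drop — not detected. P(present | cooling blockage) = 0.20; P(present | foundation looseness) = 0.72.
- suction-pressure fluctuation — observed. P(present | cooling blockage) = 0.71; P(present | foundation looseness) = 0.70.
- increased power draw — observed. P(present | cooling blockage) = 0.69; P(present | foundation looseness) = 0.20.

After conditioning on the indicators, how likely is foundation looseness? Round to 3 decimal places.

By Bayes' rule with conditional independence, the unnormalized weight for each hypothesis is prior × ∏ likelihoods (using 1 − P(present | H) for each absent indicator):
  cooling blockage: 0.641 × 0.15 × (1 − 0.20) × 0.71 × 0.69 = 0.037683
  foundation looseness: 0.359 × 0.46 × (1 − 0.72) × 0.70 × 0.20 = 0.0064735
The unnormalized weights sum to 0.044157.
P(foundation looseness | evidence) = 0.0064735 / 0.044157 ≈ 0.147.

0.147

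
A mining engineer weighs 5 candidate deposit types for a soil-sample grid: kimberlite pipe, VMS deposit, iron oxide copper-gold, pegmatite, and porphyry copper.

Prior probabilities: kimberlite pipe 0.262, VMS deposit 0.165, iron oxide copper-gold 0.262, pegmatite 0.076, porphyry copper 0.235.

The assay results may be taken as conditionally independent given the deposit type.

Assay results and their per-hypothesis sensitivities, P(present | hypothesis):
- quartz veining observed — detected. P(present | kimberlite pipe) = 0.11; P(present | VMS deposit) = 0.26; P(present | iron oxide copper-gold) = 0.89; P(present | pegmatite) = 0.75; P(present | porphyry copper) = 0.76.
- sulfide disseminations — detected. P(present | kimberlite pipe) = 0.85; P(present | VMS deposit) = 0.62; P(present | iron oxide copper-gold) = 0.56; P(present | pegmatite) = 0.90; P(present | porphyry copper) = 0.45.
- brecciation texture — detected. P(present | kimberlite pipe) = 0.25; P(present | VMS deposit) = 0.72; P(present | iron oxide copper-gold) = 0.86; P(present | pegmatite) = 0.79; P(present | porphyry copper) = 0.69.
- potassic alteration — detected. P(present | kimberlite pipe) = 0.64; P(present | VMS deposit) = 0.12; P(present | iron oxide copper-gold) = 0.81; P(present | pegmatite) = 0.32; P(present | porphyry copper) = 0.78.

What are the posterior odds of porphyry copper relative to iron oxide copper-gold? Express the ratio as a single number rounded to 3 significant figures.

0.476

The normalizing constant cancels in an odds ratio, so compute prior × likelihood for the two hypotheses only:
  porphyry copper: 0.235 × 0.76 × 0.45 × 0.69 × 0.78 = 0.043255
  iron oxide copper-gold: 0.262 × 0.89 × 0.56 × 0.86 × 0.81 = 0.090963
Posterior odds = 0.043255 / 0.090963 ≈ 0.476.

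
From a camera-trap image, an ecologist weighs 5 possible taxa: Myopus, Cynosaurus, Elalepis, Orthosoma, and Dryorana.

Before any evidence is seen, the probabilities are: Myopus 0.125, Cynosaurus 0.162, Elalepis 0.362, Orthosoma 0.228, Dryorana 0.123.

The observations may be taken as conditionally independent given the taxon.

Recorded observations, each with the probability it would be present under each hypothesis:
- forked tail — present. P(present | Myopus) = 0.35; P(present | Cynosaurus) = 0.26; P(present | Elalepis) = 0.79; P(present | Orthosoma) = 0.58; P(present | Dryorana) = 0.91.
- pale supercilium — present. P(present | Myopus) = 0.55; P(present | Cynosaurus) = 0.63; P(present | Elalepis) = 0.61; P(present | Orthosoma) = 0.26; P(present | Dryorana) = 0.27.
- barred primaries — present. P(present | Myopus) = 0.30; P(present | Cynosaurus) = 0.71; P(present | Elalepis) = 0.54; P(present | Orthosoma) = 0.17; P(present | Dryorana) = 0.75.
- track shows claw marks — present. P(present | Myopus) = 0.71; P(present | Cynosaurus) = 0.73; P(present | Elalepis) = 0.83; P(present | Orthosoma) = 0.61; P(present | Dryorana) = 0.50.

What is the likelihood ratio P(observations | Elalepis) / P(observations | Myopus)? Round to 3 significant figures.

Joint likelihood of the evidence pattern under each hypothesis:
  Elalepis: 0.79 × 0.61 × 0.54 × 0.83 = 0.21599
  Myopus: 0.35 × 0.55 × 0.30 × 0.71 = 0.041002
Bayes factor = 0.21599 / 0.041002 ≈ 5.27

5.27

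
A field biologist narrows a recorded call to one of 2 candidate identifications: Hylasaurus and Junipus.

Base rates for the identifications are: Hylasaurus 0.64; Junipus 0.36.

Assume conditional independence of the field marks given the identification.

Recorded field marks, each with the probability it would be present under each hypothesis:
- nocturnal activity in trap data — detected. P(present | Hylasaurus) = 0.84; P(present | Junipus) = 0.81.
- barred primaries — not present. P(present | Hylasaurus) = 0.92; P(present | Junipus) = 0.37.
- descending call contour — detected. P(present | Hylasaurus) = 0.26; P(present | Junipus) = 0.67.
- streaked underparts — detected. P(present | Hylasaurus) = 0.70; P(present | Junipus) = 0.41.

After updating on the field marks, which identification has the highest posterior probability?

Junipus

By Bayes' rule with conditional independence, the unnormalized weight for each hypothesis is prior × ∏ likelihoods (using 1 − P(present | H) for each absent field mark):
  Hylasaurus: 0.64 × 0.84 × (1 − 0.92) × 0.26 × 0.70 = 0.0078275
  Junipus: 0.36 × 0.81 × (1 − 0.37) × 0.67 × 0.41 = 0.050465
The unnormalized weights sum to 0.058292.
P(Hylasaurus | evidence) ≈ 0.0078275 / 0.058292 ≈ 0.134
P(Junipus | evidence) ≈ 0.050465 / 0.058292 ≈ 0.866
The largest is 0.866, so Junipus is most probable.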